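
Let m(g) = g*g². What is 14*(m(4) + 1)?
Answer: 910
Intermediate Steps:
m(g) = g³
14*(m(4) + 1) = 14*(4³ + 1) = 14*(64 + 1) = 14*65 = 910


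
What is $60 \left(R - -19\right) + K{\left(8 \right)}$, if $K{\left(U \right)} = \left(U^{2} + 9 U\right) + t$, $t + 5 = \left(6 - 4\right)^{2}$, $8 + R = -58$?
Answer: $-2685$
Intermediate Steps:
$R = -66$ ($R = -8 - 58 = -66$)
$t = -1$ ($t = -5 + \left(6 - 4\right)^{2} = -5 + 2^{2} = -5 + 4 = -1$)
$K{\left(U \right)} = -1 + U^{2} + 9 U$ ($K{\left(U \right)} = \left(U^{2} + 9 U\right) - 1 = -1 + U^{2} + 9 U$)
$60 \left(R - -19\right) + K{\left(8 \right)} = 60 \left(-66 - -19\right) + \left(-1 + 8^{2} + 9 \cdot 8\right) = 60 \left(-66 + 19\right) + \left(-1 + 64 + 72\right) = 60 \left(-47\right) + 135 = -2820 + 135 = -2685$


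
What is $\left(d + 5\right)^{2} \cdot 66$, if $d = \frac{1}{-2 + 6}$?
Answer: $\frac{14553}{8} \approx 1819.1$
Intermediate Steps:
$d = \frac{1}{4} \approx 0.25$
$\left(d + 5\right)^{2} \cdot 66 = \left(\frac{1}{4} + 5\right)^{2} \cdot 66 = \left(\frac{21}{4}\right)^{2} \cdot 66 = \frac{441}{16} \cdot 66 = \frac{14553}{8}$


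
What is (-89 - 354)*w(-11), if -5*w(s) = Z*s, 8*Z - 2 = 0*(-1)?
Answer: -4873/20 ≈ -243.65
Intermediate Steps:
Z = 1/4 (Z = 1/4 + (0*(-1))/8 = 1/4 + (1/8)*0 = 1/4 + 0 = 1/4 ≈ 0.25000)
w(s) = -s/20
(-89 - 354)*w(-11) = (-89 - 354)*(-1/20*(-11)) = -443*11/20 = -4873/20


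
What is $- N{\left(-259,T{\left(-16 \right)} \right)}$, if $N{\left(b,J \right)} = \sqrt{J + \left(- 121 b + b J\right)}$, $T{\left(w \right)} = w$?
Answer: $- \sqrt{35467} \approx -188.33$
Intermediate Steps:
$N{\left(b,J \right)} = \sqrt{J - 121 b + J b}$ ($N{\left(b,J \right)} = \sqrt{J + \left(- 121 b + J b\right)} = \sqrt{J - 121 b + J b}$)
$- N{\left(-259,T{\left(-16 \right)} \right)} = - \sqrt{-16 - -31339 - -4144} = - \sqrt{-16 + 31339 + 4144} = - \sqrt{35467}$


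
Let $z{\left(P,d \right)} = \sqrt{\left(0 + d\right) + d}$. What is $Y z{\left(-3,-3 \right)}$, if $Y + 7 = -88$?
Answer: $- 95 i \sqrt{6} \approx - 232.7 i$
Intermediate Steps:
$Y = -95$ ($Y = -7 - 88 = -95$)
$z{\left(P,d \right)} = \sqrt{2} \sqrt{d}$ ($z{\left(P,d \right)} = \sqrt{d + d} = \sqrt{2 d} = \sqrt{2} \sqrt{d}$)
$Y z{\left(-3,-3 \right)} = - 95 \sqrt{2} \sqrt{-3} = - 95 \sqrt{2} i \sqrt{3} = - 95 i \sqrt{6}$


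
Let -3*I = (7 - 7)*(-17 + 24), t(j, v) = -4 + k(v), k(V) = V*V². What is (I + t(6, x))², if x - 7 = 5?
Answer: 2972176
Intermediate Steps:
x = 12 (x = 7 + 5 = 12)
k(V) = V³
t(j, v) = -4 + v³
I = 0 (I = -(7 - 7)*(-17 + 24)/3 = -0*7 = -⅓*0 = 0)
(I + t(6, x))² = (0 + (-4 + 12³))² = (0 + (-4 + 1728))² = (0 + 1724)² = 1724² = 2972176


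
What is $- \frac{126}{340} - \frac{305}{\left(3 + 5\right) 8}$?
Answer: $- \frac{27941}{5440} \approx -5.1362$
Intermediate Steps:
$- \frac{126}{340} - \frac{305}{\left(3 + 5\right) 8} = \left(-126\right) \frac{1}{340} - \frac{305}{8 \cdot 8} = - \frac{63}{170} - \frac{305}{64} = - \frac{27941}{5440}$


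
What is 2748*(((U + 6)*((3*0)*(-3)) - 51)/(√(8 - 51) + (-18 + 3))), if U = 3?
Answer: 525555/67 + 35037*I*√43/67 ≈ 7844.1 + 3429.1*I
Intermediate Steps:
2748*(((U + 6)*((3*0)*(-3)) - 51)/(√(8 - 51) + (-18 + 3))) = 2748*(((3 + 6)*((3*0)*(-3)) - 51)/(√(8 - 51) + (-18 + 3))) = 2748*((9*(0*(-3)) - 51)/(√(-43) - 15)) = 2748*((9*0 - 51)/(I*√43 - 15)) = 2748*((0 - 51)/(-15 + I*√43)) = 2748*(-51/(-15 + I*√43)) = -140148/(-15 + I*√43)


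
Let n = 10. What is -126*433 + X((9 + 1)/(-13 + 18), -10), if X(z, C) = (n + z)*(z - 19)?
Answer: -54762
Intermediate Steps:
X(z, C) = (-19 + z)*(10 + z) (X(z, C) = (10 + z)*(z - 19) = (10 + z)*(-19 + z) = (-19 + z)*(10 + z))
-126*433 + X((9 + 1)/(-13 + 18), -10) = -126*433 + (-190 + ((9 + 1)/(-13 + 18))² - 9*(9 + 1)/(-13 + 18)) = -54558 + (-190 + (10/5)² - 90/5) = -54558 + (-190 + (10*(⅕))² - 90/5) = -54558 + (-190 + 2² - 9*2) = -54558 + (-190 + 4 - 18) = -54558 - 204 = -54762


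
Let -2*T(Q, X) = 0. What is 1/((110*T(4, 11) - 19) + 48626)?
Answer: 1/48607 ≈ 2.0573e-5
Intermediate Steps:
T(Q, X) = 0 (T(Q, X) = -½*0 = 0)
1/((110*T(4, 11) - 19) + 48626) = 1/((110*0 - 19) + 48626) = 1/((0 - 19) + 48626) = 1/(-19 + 48626) = 1/48607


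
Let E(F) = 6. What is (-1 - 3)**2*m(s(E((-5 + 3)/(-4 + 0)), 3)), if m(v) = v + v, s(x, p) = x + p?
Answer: 288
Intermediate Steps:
s(x, p) = p + x
m(v) = 2*v
(-1 - 3)**2*m(s(E((-5 + 3)/(-4 + 0)), 3)) = (-1 - 3)**2*(2*(3 + 6)) = (-4)**2*(2*9) = 16*18 = 288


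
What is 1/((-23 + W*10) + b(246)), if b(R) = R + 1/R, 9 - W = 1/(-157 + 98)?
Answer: 14514/4545401 ≈ 0.0031931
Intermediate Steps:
W = 532/59 (W = 9 - 1/(-157 + 98) = 9 - 1/(-59) = 9 - 1*(-1/59) = 9 + 1/59 = 532/59 ≈ 9.0170)
1/((-23 + W*10) + b(246)) = 1/((-23 + (532/59)*10) + (246 + 1/246)) = 1/((-23 + 5320/59) + (246 + 1/246)) = 1/(3963/59 + 60517/246) = 1/(4545401/14514) = 14514/4545401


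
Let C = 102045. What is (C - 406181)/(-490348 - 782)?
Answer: 152068/245565 ≈ 0.61926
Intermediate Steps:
(C - 406181)/(-490348 - 782) = (102045 - 406181)/(-490348 - 782) = -304136/(-491130) = -304136*(-1/491130) = 152068/245565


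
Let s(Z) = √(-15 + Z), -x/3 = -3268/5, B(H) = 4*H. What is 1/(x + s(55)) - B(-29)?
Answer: 2787417319/24029354 - 25*√10/48058708 ≈ 116.00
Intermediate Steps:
x = 9804/5 (x = -(-9804)/5 = -3*(-3268/5) = 9804/5 ≈ 1960.8)
1/(x + s(55)) - B(-29) = 1/(9804/5 + √(-15 + 55)) - 4*(-29) = 1/(9804/5 + √40) - 1*(-116) = 1/(9804/5 + 2*√10) + 116 = 116 + 1/(9804/5 + 2*√10)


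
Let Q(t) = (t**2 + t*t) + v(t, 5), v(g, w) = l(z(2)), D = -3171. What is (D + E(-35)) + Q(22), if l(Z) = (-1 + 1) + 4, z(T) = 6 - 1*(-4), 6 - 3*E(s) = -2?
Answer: -6589/3 ≈ -2196.3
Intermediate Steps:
E(s) = 8/3 (E(s) = 2 - 1/3*(-2) = 2 + 2/3 = 8/3)
z(T) = 10 (z(T) = 6 + 4 = 10)
l(Z) = 4 (l(Z) = 0 + 4 = 4)
v(g, w) = 4
Q(t) = 4 + 2*t**2 (Q(t) = (t**2 + t*t) + 4 = (t**2 + t**2) + 4 = 2*t**2 + 4 = 4 + 2*t**2)
(D + E(-35)) + Q(22) = (-3171 + 8/3) + (4 + 2*22**2) = -9505/3 + (4 + 2*484) = -9505/3 + (4 + 968) = -9505/3 + 972 = -6589/3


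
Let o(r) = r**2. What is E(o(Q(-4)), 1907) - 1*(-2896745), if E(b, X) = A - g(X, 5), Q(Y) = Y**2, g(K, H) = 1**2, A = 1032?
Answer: 2897776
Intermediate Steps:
g(K, H) = 1
E(b, X) = 1031 (E(b, X) = 1032 - 1*1 = 1032 - 1 = 1031)
E(o(Q(-4)), 1907) - 1*(-2896745) = 1031 - 1*(-2896745) = 1031 + 2896745 = 2897776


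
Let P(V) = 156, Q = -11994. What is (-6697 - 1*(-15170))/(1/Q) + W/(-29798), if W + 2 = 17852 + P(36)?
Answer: -1514113297641/14899 ≈ -1.0163e+8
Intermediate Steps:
W = 18006 (W = -2 + (17852 + 156) = -2 + 18008 = 18006)
(-6697 - 1*(-15170))/(1/Q) + W/(-29798) = (-6697 - 1*(-15170))/(1/(-11994)) + 18006/(-29798) = (-6697 + 15170)/(-1/11994) + 18006*(-1/29798) = 8473*(-11994) - 9003/14899 = -101625162 - 9003/14899 = -1514113297641/14899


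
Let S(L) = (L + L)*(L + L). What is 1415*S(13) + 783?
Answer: 957323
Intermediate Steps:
S(L) = 4*L² (S(L) = (2*L)*(2*L) = 4*L²)
1415*S(13) + 783 = 1415*(4*13²) + 783 = 1415*(4*169) + 783 = 1415*676 + 783 = 956540 + 783 = 957323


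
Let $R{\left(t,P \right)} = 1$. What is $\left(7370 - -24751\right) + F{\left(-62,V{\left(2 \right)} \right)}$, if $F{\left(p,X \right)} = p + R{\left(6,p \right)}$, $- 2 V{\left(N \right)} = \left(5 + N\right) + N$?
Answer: $32060$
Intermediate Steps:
$V{\left(N \right)} = - \frac{5}{2} - N$ ($V{\left(N \right)} = - \frac{\left(5 + N\right) + N}{2} = - \frac{5 + 2 N}{2} = - \frac{5}{2} - N$)
$F{\left(p,X \right)} = 1 + p$ ($F{\left(p,X \right)} = p + 1 = 1 + p$)
$\left(7370 - -24751\right) + F{\left(-62,V{\left(2 \right)} \right)} = \left(7370 - -24751\right) + \left(1 - 62\right) = \left(7370 + 24751\right) - 61 = 32121 - 61 = 32060$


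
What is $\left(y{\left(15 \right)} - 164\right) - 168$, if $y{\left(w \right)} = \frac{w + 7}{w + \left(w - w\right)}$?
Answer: $- \frac{4958}{15} \approx -330.53$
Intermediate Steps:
$y{\left(w \right)} = \frac{7 + w}{w}$ ($y{\left(w \right)} = \frac{7 + w}{w + 0} = \frac{7 + w}{w}$)
$\left(y{\left(15 \right)} - 164\right) - 168 = \left(\frac{7 + 15}{15} - 164\right) - 168 = \left(\frac{1}{15} \cdot 22 - 164\right) - 168 = \left(\frac{22}{15} - 164\right) - 168 = - \frac{2438}{15} - 168 = - \frac{4958}{15}$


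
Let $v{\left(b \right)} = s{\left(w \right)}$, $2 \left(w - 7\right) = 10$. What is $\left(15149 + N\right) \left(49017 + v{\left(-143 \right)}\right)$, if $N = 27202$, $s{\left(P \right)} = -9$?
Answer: $2075537808$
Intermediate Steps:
$w = 12$ ($w = 7 + \frac{1}{2} \cdot 10 = 7 + 5 = 12$)
$v{\left(b \right)} = -9$
$\left(15149 + N\right) \left(49017 + v{\left(-143 \right)}\right) = \left(15149 + 27202\right) \left(49017 - 9\right) = 42351 \cdot 49008 = 2075537808$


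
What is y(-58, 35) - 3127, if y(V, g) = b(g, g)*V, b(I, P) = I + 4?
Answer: -5389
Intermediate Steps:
b(I, P) = 4 + I
y(V, g) = V*(4 + g) (y(V, g) = (4 + g)*V = V*(4 + g))
y(-58, 35) - 3127 = -58*(4 + 35) - 3127 = -58*39 - 3127 = -2262 - 3127 = -5389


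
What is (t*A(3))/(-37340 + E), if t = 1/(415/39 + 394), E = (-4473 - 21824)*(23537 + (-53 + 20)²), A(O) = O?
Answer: -39/3406735273874 ≈ -1.1448e-11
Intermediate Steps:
E = -647589922 (E = -26297*(23537 + (-33)²) = -26297*(23537 + 1089) = -26297*24626 = -647589922)
t = 39/15781 (t = 1/(415*(1/39) + 394) = 1/(415/39 + 394) = 1/(15781/39) = 39/15781 ≈ 0.0024713)
(t*A(3))/(-37340 + E) = ((39/15781)*3)/(-37340 - 647589922) = (117/15781)/(-647627262) = (117/15781)*(-1/647627262) = -39/3406735273874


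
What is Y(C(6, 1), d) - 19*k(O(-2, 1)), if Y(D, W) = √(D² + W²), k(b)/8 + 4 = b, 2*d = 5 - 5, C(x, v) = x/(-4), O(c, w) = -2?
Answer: 1827/2 ≈ 913.50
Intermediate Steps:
C(x, v) = -x/4 (C(x, v) = x*(-¼) = -x/4)
d = 0 (d = (5 - 5)/2 = (½)*0 = 0)
k(b) = -32 + 8*b
Y(C(6, 1), d) - 19*k(O(-2, 1)) = √((-¼*6)² + 0²) - 19*(-32 + 8*(-2)) = √((-3/2)² + 0) - 19*(-32 - 16) = √(9/4 + 0) - 19*(-48) = √(9/4) + 912 = 3/2 + 912 = 1827/2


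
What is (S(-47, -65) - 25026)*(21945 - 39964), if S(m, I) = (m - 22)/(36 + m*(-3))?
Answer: 26606080583/59 ≈ 4.5095e+8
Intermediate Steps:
S(m, I) = (-22 + m)/(36 - 3*m)
(S(-47, -65) - 25026)*(21945 - 39964) = ((22 - 1*(-47))/(3*(-12 - 47)) - 25026)*(21945 - 39964) = ((1/3)*(22 + 47)/(-59) - 25026)*(-18019) = ((1/3)*(-1/59)*69 - 25026)*(-18019) = (-23/59 - 25026)*(-18019) = -1476557/59*(-18019) = 26606080583/59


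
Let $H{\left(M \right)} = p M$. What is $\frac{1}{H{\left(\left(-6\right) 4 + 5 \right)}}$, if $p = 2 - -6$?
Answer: $- \frac{1}{152} \approx -0.0065789$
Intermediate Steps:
$p = 8$ ($p = 2 + 6 = 8$)
$H{\left(M \right)} = 8 M$
$\frac{1}{H{\left(\left(-6\right) 4 + 5 \right)}} = \frac{1}{8 \left(\left(-6\right) 4 + 5\right)} = \frac{1}{8 \left(-24 + 5\right)} = \frac{1}{8 \left(-19\right)} = \frac{1}{-152} = - \frac{1}{152}$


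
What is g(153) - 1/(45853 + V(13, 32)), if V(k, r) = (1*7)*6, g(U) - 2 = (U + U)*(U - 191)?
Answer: -533575271/45895 ≈ -11626.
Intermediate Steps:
g(U) = 2 + 2*U*(-191 + U) (g(U) = 2 + (U + U)*(U - 191) = 2 + (2*U)*(-191 + U) = 2 + 2*U*(-191 + U))
V(k, r) = 42 (V(k, r) = 7*6 = 42)
g(153) - 1/(45853 + V(13, 32)) = (2 - 382*153 + 2*153²) - 1/(45853 + 42) = (2 - 58446 + 2*23409) - 1/45895 = (2 - 58446 + 46818) - 1*1/45895 = -11626 - 1/45895 = -533575271/45895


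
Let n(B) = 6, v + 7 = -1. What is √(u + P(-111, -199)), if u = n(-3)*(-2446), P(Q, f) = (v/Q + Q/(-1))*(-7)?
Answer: I*√190402629/111 ≈ 124.31*I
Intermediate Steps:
v = -8 (v = -7 - 1 = -8)
P(Q, f) = 7*Q + 56/Q (P(Q, f) = (-8/Q + Q/(-1))*(-7) = (-8/Q + Q*(-1))*(-7) = (-8/Q - Q)*(-7) = (-Q - 8/Q)*(-7) = 7*Q + 56/Q)
u = -14676 (u = 6*(-2446) = -14676)
√(u + P(-111, -199)) = √(-14676 + (7*(-111) + 56/(-111))) = √(-14676 + (-777 + 56*(-1/111))) = √(-14676 + (-777 - 56/111)) = √(-14676 - 86303/111) = √(-1715339/111) = I*√190402629/111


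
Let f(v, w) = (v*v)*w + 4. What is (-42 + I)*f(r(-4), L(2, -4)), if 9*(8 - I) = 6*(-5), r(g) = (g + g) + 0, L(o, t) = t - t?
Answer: -368/3 ≈ -122.67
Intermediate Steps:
L(o, t) = 0
r(g) = 2*g (r(g) = 2*g + 0 = 2*g)
f(v, w) = 4 + w*v² (f(v, w) = v²*w + 4 = w*v² + 4 = 4 + w*v²)
I = 34/3 (I = 8 - 2*(-5)/3 = 8 - ⅑*(-30) = 8 + 10/3 = 34/3 ≈ 11.333)
(-42 + I)*f(r(-4), L(2, -4)) = (-42 + 34/3)*(4 + 0*(2*(-4))²) = -92*(4 + 0*(-8)²)/3 = -92*(4 + 0*64)/3 = -92*(4 + 0)/3 = -92/3*4 = -368/3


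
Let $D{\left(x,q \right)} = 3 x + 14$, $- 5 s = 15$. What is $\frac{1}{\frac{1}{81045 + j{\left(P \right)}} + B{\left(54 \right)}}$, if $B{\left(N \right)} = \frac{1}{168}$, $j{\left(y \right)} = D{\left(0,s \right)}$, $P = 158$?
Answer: $\frac{13617912}{81227} \approx 167.65$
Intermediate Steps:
$s = -3$ ($s = \left(- \frac{1}{5}\right) 15 = -3$)
$D{\left(x,q \right)} = 14 + 3 x$
$j{\left(y \right)} = 14$ ($j{\left(y \right)} = 14 + 3 \cdot 0 = 14 + 0 = 14$)
$B{\left(N \right)} = \frac{1}{168}$
$\frac{1}{\frac{1}{81045 + j{\left(P \right)}} + B{\left(54 \right)}} = \frac{1}{\frac{1}{81045 + 14} + \frac{1}{168}} = \frac{1}{\frac{1}{81059} + \frac{1}{168}} = \frac{1}{\frac{81227}{13617912}} = \frac{13617912}{81227}$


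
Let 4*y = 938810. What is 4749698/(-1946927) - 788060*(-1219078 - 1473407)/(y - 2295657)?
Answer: -8262153694337884882/8025055923643 ≈ -1.0295e+6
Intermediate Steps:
y = 469405/2 (y = (¼)*938810 = 469405/2 ≈ 2.3470e+5)
4749698/(-1946927) - 788060*(-1219078 - 1473407)/(y - 2295657) = 4749698/(-1946927) - 788060*(-1219078 - 1473407)/(469405/2 - 2295657) = 4749698*(-1/1946927) - 788060/((-4121909/2/(-2692485))) = -4749698/1946927 - 788060/((-4121909/2*(-1/2692485))) = -4749698/1946927 - 788060/4121909/5384970 = -4749698/1946927 - 788060*5384970/4121909 = -4749698/1946927 - 4243679458200/4121909 = -8262153694337884882/8025055923643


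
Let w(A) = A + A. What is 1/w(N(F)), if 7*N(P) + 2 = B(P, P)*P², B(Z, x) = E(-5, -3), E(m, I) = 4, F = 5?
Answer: 1/28 ≈ 0.035714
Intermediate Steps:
B(Z, x) = 4
N(P) = -2/7 + 4*P²/7 (N(P) = -2/7 + (4*P²)/7 = -2/7 + 4*P²/7)
w(A) = 2*A
1/w(N(F)) = 1/(2*(-2/7 + (4/7)*5²)) = 1/(2*(-2/7 + (4/7)*25)) = 1/(2*(-2/7 + 100/7)) = 1/(2*14) = 1/28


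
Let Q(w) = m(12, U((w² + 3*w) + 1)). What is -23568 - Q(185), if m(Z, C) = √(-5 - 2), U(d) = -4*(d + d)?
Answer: -23568 - I*√7 ≈ -23568.0 - 2.6458*I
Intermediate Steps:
U(d) = -8*d
m(Z, C) = I*√7 (m(Z, C) = √(-7) = I*√7)
Q(w) = I*√7
-23568 - Q(185) = -23568 - I*√7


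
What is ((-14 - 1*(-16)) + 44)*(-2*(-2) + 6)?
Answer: 460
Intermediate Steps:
((-14 - 1*(-16)) + 44)*(-2*(-2) + 6) = ((-14 + 16) + 44)*(4 + 6) = (2 + 44)*10 = 46*10 = 460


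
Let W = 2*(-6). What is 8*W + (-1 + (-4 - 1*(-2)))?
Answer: -99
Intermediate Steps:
W = -12
8*W + (-1 + (-4 - 1*(-2))) = 8*(-12) + (-1 + (-4 - 1*(-2))) = -96 + (-1 + (-4 + 2)) = -96 + (-1 - 2) = -96 - 3 = -99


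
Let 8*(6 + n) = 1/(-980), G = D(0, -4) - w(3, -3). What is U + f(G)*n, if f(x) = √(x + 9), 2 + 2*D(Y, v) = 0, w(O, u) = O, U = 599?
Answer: 599 - 47041*√5/7840 ≈ 585.58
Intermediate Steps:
D(Y, v) = -1 (D(Y, v) = -1 + (½)*0 = -1 + 0 = -1)
G = -4 (G = -1 - 1*3 = -1 - 3 = -4)
n = -47041/7840 (n = -6 + (⅛)/(-980) = -6 + (⅛)*(-1/980) = -6 - 1/7840 = -47041/7840 ≈ -6.0001)
f(x) = √(9 + x)
U + f(G)*n = 599 + √(9 - 4)*(-47041/7840) = 599 + √5*(-47041/7840) = 599 - 47041*√5/7840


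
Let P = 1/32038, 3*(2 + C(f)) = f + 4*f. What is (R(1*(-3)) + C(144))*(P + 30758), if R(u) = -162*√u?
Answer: 117265551795/16019 - 79819409205*I*√3/16019 ≈ 7.3204e+6 - 8.6304e+6*I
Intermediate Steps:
C(f) = -2 + 5*f/3 (C(f) = -2 + (f + 4*f)/3 = -2 + (5*f)/3 = -2 + 5*f/3)
P = 1/32038 ≈ 3.1213e-5
(R(1*(-3)) + C(144))*(P + 30758) = (-162*I*√3 + (-2 + (5/3)*144))*(1/32038 + 30758) = (-162*I*√3 + (-2 + 240))*(985424805/32038) = (-162*I*√3 + 238)*(985424805/32038) = (238 - 162*I*√3)*(985424805/32038) = 117265551795/16019 - 79819409205*I*√3/16019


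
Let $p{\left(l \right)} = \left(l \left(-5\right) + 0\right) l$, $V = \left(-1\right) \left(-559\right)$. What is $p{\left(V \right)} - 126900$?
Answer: $-1689305$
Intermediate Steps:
$V = 559$
$p{\left(l \right)} = - 5 l^{2}$ ($p{\left(l \right)} = \left(- 5 l + 0\right) l = - 5 l l = - 5 l^{2}$)
$p{\left(V \right)} - 126900 = - 5 \cdot 559^{2} - 126900 = \left(-5\right) 312481 - 126900 = -1562405 - 126900 = -1689305$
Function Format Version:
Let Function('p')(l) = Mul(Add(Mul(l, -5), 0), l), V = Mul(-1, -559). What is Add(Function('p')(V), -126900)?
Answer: -1689305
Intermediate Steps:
V = 559
Function('p')(l) = Mul(-5, Pow(l, 2)) (Function('p')(l) = Mul(Add(Mul(-5, l), 0), l) = Mul(Mul(-5, l), l) = Mul(-5, Pow(l, 2)))
Add(Function('p')(V), -126900) = Add(Mul(-5, Pow(559, 2)), -126900) = Add(Mul(-5, 312481), -126900) = Add(-1562405, -126900) = -1689305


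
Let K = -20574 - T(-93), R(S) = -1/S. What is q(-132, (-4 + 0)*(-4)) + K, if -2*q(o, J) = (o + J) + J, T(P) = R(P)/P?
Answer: -177512075/8649 ≈ -20524.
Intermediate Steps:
T(P) = -1/P² (T(P) = (-1/P)/P = -1/P²)
q(o, J) = -J - o/2 (q(o, J) = -((o + J) + J)/2 = -((J + o) + J)/2 = -(o + 2*J)/2 = -J - o/2)
K = -177944525/8649 (K = -20574 - (-1)/(-93)² = -20574 - (-1)/8649 = -20574 - 1*(-1/8649) = -20574 + 1/8649 = -177944525/8649 ≈ -20574.)
q(-132, (-4 + 0)*(-4)) + K = (-(-4 + 0)*(-4) - ½*(-132)) - 177944525/8649 = (-(-4)*(-4) + 66) - 177944525/8649 = (-1*16 + 66) - 177944525/8649 = (-16 + 66) - 177944525/8649 = 50 - 177944525/8649 = -177512075/8649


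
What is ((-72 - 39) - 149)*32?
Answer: -8320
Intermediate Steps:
((-72 - 39) - 149)*32 = (-111 - 149)*32 = -260*32 = -8320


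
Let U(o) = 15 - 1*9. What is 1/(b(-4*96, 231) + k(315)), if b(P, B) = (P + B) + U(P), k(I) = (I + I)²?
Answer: 1/396753 ≈ 2.5205e-6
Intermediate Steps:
U(o) = 6 (U(o) = 15 - 9 = 6)
k(I) = 4*I² (k(I) = (2*I)² = 4*I²)
b(P, B) = 6 + B + P (b(P, B) = (P + B) + 6 = (B + P) + 6 = 6 + B + P)
1/(b(-4*96, 231) + k(315)) = 1/((6 + 231 - 4*96) + 4*315²) = 1/((6 + 231 - 384) + 4*99225) = 1/(-147 + 396900) = 1/396753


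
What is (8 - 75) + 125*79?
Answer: 9808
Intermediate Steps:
(8 - 75) + 125*79 = -67 + 9875 = 9808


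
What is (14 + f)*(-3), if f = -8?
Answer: -18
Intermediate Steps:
(14 + f)*(-3) = (14 - 8)*(-3) = 6*(-3) = -18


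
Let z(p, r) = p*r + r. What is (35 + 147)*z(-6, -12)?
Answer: 10920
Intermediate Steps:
z(p, r) = r + p*r
(35 + 147)*z(-6, -12) = (35 + 147)*(-12*(1 - 6)) = 182*(-12*(-5)) = 182*60 = 10920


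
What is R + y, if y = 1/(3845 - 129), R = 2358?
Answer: 8762329/3716 ≈ 2358.0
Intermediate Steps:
y = 1/3716 ≈ 0.00026911
R + y = 2358 + 1/3716 = 8762329/3716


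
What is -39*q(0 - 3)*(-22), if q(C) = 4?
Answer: 3432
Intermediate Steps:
-39*q(0 - 3)*(-22) = -39*4*(-22) = -156*(-22) = 3432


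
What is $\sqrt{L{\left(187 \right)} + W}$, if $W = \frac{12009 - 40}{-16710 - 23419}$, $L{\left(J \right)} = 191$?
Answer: $\frac{\sqrt{307093994430}}{40129} \approx 13.809$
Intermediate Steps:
$W = - \frac{11969}{40129}$ ($W = \frac{11969}{-40129} = 11969 \left(- \frac{1}{40129}\right) = - \frac{11969}{40129} \approx -0.29826$)
$\sqrt{L{\left(187 \right)} + W} = \sqrt{191 - \frac{11969}{40129}} = \sqrt{\frac{7652670}{40129}} = \frac{\sqrt{307093994430}}{40129}$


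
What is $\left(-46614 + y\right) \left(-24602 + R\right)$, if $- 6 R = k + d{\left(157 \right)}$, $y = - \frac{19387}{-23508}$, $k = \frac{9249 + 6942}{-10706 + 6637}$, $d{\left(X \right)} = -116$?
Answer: $\frac{657628439626948325}{573924312} \approx 1.1458 \cdot 10^{9}$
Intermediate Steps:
$k = - \frac{16191}{4069}$ ($k = \frac{16191}{-4069} = 16191 \left(- \frac{1}{4069}\right) = - \frac{16191}{4069} \approx -3.9791$)
$y = \frac{19387}{23508}$ ($y = \left(-19387\right) \left(- \frac{1}{23508}\right) = \frac{19387}{23508} \approx 0.8247$)
$R = \frac{488195}{24414}$ ($R = - \frac{- \frac{16191}{4069} - 116}{6} = \left(- \frac{1}{6}\right) \left(- \frac{488195}{4069}\right) = \frac{488195}{24414} \approx 19.997$)
$\left(-46614 + y\right) \left(-24602 + R\right) = \left(-46614 + \frac{19387}{23508}\right) \left(-24602 + \frac{488195}{24414}\right) = \left(- \frac{1095782525}{23508}\right) \left(- \frac{600145033}{24414}\right) = \frac{657628439626948325}{573924312}$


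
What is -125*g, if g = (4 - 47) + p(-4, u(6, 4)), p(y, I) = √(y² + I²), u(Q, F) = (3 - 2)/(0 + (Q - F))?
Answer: 5375 - 125*√65/2 ≈ 4871.1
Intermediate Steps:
u(Q, F) = 1/(Q - F)
p(y, I) = √(I² + y²)
g = -43 + √65/2 (g = (4 - 47) + √((-1/(4 - 1*6))² + (-4)²) = -43 + √((-1/(4 - 6))² + 16) = -43 + √((-1/(-2))² + 16) = -43 + √((-1*(-½))² + 16) = -43 + √((½)² + 16) = -43 + √(¼ + 16) = -43 + √(65/4) = -43 + √65/2 ≈ -38.969)
-125*g = -125*(-43 + √65/2) = 5375 - 125*√65/2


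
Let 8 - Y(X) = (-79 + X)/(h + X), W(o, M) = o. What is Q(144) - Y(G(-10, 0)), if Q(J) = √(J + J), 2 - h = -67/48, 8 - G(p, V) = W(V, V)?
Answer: -7784/547 + 12*√2 ≈ 2.7402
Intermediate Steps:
G(p, V) = 8 - V
h = 163/48 (h = 2 - (-67)/48 = 2 - 1*(-67/48) = 2 + 67/48 = 163/48 ≈ 3.3958)
Y(X) = 8 - (-79 + X)/(163/48 + X)
Q(J) = √2*√J (Q(J) = √(2*J) = √2*√J)
Q(144) - Y(G(-10, 0)) = √2*√144 - 56*(91 + 6*(8 - 1*0))/(163 + 48*(8 - 1*0)) = √2*12 - 56*(91 + 6*(8 + 0))/(163 + 48*(8 + 0)) = 12*√2 - 56*(91 + 6*8)/(163 + 48*8) = 12*√2 - 56*(91 + 48)/(163 + 384) = 12*√2 - 56*139/547 = 12*√2 - 1*7784/547 = 12*√2 - 7784/547 = -7784/547 + 12*√2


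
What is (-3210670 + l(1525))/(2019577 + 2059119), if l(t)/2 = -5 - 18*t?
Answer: -816395/1019674 ≈ -0.80064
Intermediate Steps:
l(t) = -10 - 36*t (l(t) = 2*(-5 - 18*t) = -10 - 36*t)
(-3210670 + l(1525))/(2019577 + 2059119) = (-3210670 + (-10 - 36*1525))/(2019577 + 2059119) = (-3210670 + (-10 - 54900))/4078696 = (-3210670 - 54910)*(1/4078696) = -3265580*1/4078696 = -816395/1019674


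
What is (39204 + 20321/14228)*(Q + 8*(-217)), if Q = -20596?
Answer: -3114280212639/3557 ≈ -8.7554e+8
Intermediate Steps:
(39204 + 20321/14228)*(Q + 8*(-217)) = (39204 + 20321/14228)*(-20596 + 8*(-217)) = (39204 + 20321*(1/14228))*(-20596 - 1736) = (39204 + 20321/14228)*(-22332) = (557814833/14228)*(-22332) = -3114280212639/3557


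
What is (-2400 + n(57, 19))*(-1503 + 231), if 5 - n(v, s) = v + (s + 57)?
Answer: 3215616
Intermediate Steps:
n(v, s) = -52 - s - v (n(v, s) = 5 - (v + (s + 57)) = 5 - (v + (57 + s)) = 5 - (57 + s + v) = 5 + (-57 - s - v) = -52 - s - v)
(-2400 + n(57, 19))*(-1503 + 231) = (-2400 + (-52 - 1*19 - 1*57))*(-1503 + 231) = (-2400 + (-52 - 19 - 57))*(-1272) = (-2400 - 128)*(-1272) = -2528*(-1272) = 3215616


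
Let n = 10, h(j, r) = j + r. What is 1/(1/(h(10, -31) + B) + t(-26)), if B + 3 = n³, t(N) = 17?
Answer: 976/16593 ≈ 0.058820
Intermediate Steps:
B = 997 (B = -3 + 10³ = -3 + 1000 = 997)
1/(1/(h(10, -31) + B) + t(-26)) = 1/(1/((10 - 31) + 997) + 17) = 1/(1/(-21 + 997) + 17) = 1/(1/976 + 17) = 1/(16593/976) = 976/16593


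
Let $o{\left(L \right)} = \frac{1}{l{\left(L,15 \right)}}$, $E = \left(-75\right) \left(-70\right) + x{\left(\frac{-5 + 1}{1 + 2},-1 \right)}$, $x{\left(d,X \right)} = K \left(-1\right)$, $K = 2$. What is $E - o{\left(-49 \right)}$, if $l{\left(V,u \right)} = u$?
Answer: $\frac{78719}{15} \approx 5247.9$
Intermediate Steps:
$x{\left(d,X \right)} = -2$ ($x{\left(d,X \right)} = 2 \left(-1\right) = -2$)
$E = 5248$ ($E = \left(-75\right) \left(-70\right) - 2 = 5250 - 2 = 5248$)
$o{\left(L \right)} = \frac{1}{15}$
$E - o{\left(-49 \right)} = 5248 - \frac{1}{15} = \frac{78719}{15}$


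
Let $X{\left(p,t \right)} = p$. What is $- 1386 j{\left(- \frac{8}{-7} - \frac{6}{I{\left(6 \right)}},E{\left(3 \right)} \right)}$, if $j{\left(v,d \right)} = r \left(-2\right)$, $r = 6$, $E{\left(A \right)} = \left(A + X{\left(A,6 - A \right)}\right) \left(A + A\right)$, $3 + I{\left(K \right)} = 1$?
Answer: $16632$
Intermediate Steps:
$I{\left(K \right)} = -2$ ($I{\left(K \right)} = -3 + 1 = -2$)
$E{\left(A \right)} = 4 A^{2}$ ($E{\left(A \right)} = \left(A + A\right) \left(A + A\right) = 2 A 2 A = 4 A^{2}$)
$j{\left(v,d \right)} = -12$ ($j{\left(v,d \right)} = 6 \left(-2\right) = -12$)
$- 1386 j{\left(- \frac{8}{-7} - \frac{6}{I{\left(6 \right)}},E{\left(3 \right)} \right)} = \left(-1386\right) \left(-12\right) = 16632$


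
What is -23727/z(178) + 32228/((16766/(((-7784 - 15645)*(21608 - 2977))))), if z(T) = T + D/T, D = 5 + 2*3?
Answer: -74312666989496756/88566395 ≈ -8.3906e+8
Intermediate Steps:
D = 11 (D = 5 + 6 = 11)
z(T) = T + 11/T
-23727/z(178) + 32228/((16766/(((-7784 - 15645)*(21608 - 2977))))) = -23727/(178 + 11/178) + 32228/((16766/(((-7784 - 15645)*(21608 - 2977))))) = -23727/(178 + 11*(1/178)) + 32228/((16766/((-23429*18631)))) = -23727/(178 + 11/178) + 32228/((16766/(-436505699))) = -23727/31695/178 + 32228/((16766*(-1/436505699))) = -23727*178/31695 + 32228/(-16766/436505699) = -1407802/10565 + 32228*(-436505699/16766) = -1407802/10565 - 7033852833686/8383 = -74312666989496756/88566395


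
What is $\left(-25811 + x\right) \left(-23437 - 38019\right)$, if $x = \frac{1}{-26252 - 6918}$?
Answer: $\frac{26307803964088}{16585} \approx 1.5862 \cdot 10^{9}$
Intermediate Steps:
$x = - \frac{1}{33170}$ ($x = \frac{1}{-33170} = - \frac{1}{33170} \approx -3.0148 \cdot 10^{-5}$)
$\left(-25811 + x\right) \left(-23437 - 38019\right) = \left(-25811 - \frac{1}{33170}\right) \left(-23437 - 38019\right) = \left(- \frac{856150871}{33170}\right) \left(-61456\right) = \frac{26307803964088}{16585}$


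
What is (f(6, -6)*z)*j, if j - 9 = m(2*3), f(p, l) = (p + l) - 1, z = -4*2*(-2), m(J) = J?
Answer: -240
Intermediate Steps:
z = 16 (z = -8*(-2) = 16)
f(p, l) = -1 + l + p (f(p, l) = (l + p) - 1 = -1 + l + p)
j = 15 (j = 9 + 2*3 = 9 + 6 = 15)
(f(6, -6)*z)*j = ((-1 - 6 + 6)*16)*15 = -1*16*15 = -16*15 = -240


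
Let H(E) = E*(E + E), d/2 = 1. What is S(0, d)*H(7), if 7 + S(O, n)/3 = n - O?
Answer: -1470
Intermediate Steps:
d = 2 (d = 2*1 = 2)
S(O, n) = -21 - 3*O + 3*n (S(O, n) = -21 + 3*(n - O) = -21 + (-3*O + 3*n) = -21 - 3*O + 3*n)
H(E) = 2*E**2 (H(E) = E*(2*E) = 2*E**2)
S(0, d)*H(7) = (-21 - 3*0 + 3*2)*(2*7**2) = (-21 + 0 + 6)*(2*49) = -15*98 = -1470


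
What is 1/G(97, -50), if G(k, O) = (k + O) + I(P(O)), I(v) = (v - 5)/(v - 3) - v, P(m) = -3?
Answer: 3/154 ≈ 0.019481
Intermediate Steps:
I(v) = -v + (-5 + v)/(-3 + v) (I(v) = (-5 + v)/(-3 + v) - v = -v + (-5 + v)/(-3 + v))
G(k, O) = 13/3 + O + k (G(k, O) = (k + O) + (-5 - 1*(-3)² + 4*(-3))/(-3 - 3) = (O + k) + (-5 - 1*9 - 12)/(-6) = (O + k) - (-5 - 9 - 12)/6 = (O + k) - ⅙*(-26) = (O + k) + 13/3 = 13/3 + O + k)
1/G(97, -50) = 1/(13/3 - 50 + 97) = 1/(154/3) = 3/154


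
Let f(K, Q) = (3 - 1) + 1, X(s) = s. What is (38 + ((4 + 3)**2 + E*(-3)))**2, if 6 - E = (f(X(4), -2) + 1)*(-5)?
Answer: 81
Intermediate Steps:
f(K, Q) = 3 (f(K, Q) = 2 + 1 = 3)
E = 26 (E = 6 - (3 + 1)*(-5) = 6 - 4*(-5) = 6 - 1*(-20) = 6 + 20 = 26)
(38 + ((4 + 3)**2 + E*(-3)))**2 = (38 + ((4 + 3)**2 + 26*(-3)))**2 = (38 + (7**2 - 78))**2 = (38 + (49 - 78))**2 = (38 - 29)**2 = 9**2 = 81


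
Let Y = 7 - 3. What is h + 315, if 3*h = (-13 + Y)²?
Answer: 342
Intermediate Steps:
Y = 4
h = 27 (h = (-13 + 4)²/3 = (⅓)*(-9)² = (⅓)*81 = 27)
h + 315 = 27 + 315 = 342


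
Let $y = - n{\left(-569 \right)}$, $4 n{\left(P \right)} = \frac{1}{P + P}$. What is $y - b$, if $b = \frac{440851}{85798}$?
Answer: $- \frac{1003333977}{195276248} \approx -5.138$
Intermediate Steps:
$n{\left(P \right)} = \frac{1}{8 P}$ ($n{\left(P \right)} = \frac{1}{4 \left(P + P\right)} = \frac{1}{4 \cdot 2 P} = \frac{\frac{1}{2} \frac{1}{P}}{4} = \frac{1}{8 P}$)
$y = \frac{1}{4552}$ ($y = - \frac{1}{8 \left(-569\right)} = - \frac{-1}{8 \cdot 569} = \left(-1\right) \left(- \frac{1}{4552}\right) = \frac{1}{4552} \approx 0.00021968$)
$b = \frac{440851}{85798}$ ($b = 440851 \cdot \frac{1}{85798} = \frac{440851}{85798} \approx 5.1382$)
$y - b = \frac{1}{4552} - \frac{440851}{85798} = - \frac{1003333977}{195276248}$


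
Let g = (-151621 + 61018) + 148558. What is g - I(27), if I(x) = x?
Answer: 57928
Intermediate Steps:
g = 57955 (g = -90603 + 148558 = 57955)
g - I(27) = 57955 - 1*27 = 57955 - 27 = 57928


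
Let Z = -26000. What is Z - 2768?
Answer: -28768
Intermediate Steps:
Z - 2768 = -26000 - 2768 = -28768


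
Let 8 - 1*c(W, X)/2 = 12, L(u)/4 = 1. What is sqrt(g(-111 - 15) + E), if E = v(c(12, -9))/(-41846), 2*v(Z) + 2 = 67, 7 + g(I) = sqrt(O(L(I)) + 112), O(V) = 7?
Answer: sqrt(-250183143 + 35736484*sqrt(119))/5978 ≈ 1.9769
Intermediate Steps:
L(u) = 4 (L(u) = 4*1 = 4)
c(W, X) = -8 (c(W, X) = 16 - 2*12 = 16 - 24 = -8)
g(I) = -7 + sqrt(119) (g(I) = -7 + sqrt(7 + 112) = -7 + sqrt(119))
v(Z) = 65/2 (v(Z) = -1 + (1/2)*67 = -1 + 67/2 = 65/2)
E = -65/83692 (E = (65/2)/(-41846) = (65/2)*(-1/41846) = -65/83692 ≈ -0.00077666)
sqrt(g(-111 - 15) + E) = sqrt((-7 + sqrt(119)) - 65/83692) = sqrt(-585909/83692 + sqrt(119))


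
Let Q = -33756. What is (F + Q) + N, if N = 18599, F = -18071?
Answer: -33228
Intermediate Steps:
(F + Q) + N = (-18071 - 33756) + 18599 = -51827 + 18599 = -33228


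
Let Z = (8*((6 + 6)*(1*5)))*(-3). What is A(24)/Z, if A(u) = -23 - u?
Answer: 47/1440 ≈ 0.032639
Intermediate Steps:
Z = -1440 (Z = (8*(12*5))*(-3) = (8*60)*(-3) = 480*(-3) = -1440)
A(24)/Z = (-23 - 1*24)/(-1440) = (-23 - 24)*(-1/1440) = -47*(-1/1440) = 47/1440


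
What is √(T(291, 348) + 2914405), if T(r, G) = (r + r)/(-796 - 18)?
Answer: 4*√30173009713/407 ≈ 1707.2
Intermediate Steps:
T(r, G) = -r/407 (T(r, G) = (2*r)/(-814) = (2*r)*(-1/814) = -r/407)
√(T(291, 348) + 2914405) = √(-1/407*291 + 2914405) = √(-291/407 + 2914405) = √(1186162544/407) = 4*√30173009713/407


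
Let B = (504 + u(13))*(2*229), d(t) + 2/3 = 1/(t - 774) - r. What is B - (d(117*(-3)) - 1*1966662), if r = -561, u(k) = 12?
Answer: 2477733376/1125 ≈ 2.2024e+6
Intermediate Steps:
d(t) = 1681/3 + 1/(-774 + t) (d(t) = -⅔ + (1/(t - 774) - 1*(-561)) = -⅔ + (1/(-774 + t) + 561) = -⅔ + (561 + 1/(-774 + t)) = 1681/3 + 1/(-774 + t))
B = 236328 (B = (504 + 12)*(2*229) = 516*458 = 236328)
B - (d(117*(-3)) - 1*1966662) = 236328 - ((-1301091 + 1681*(117*(-3)))/(3*(-774 + 117*(-3))) - 1*1966662) = 236328 - ((-1301091 + 1681*(-351))/(3*(-774 - 351)) - 1966662) = 236328 - ((⅓)*(-1301091 - 590031)/(-1125) - 1966662) = 236328 - ((⅓)*(-1/1125)*(-1891122) - 1966662) = 236328 - (630374/1125 - 1966662) = 236328 - 1*(-2211864376/1125) = 236328 + 2211864376/1125 = 2477733376/1125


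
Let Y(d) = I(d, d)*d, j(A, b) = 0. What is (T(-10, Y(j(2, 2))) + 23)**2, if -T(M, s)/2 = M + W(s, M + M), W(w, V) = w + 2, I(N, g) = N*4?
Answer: 1521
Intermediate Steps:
I(N, g) = 4*N
W(w, V) = 2 + w
Y(d) = 4*d**2 (Y(d) = (4*d)*d = 4*d**2)
T(M, s) = -4 - 2*M - 2*s (T(M, s) = -2*(M + (2 + s)) = -2*(2 + M + s) = -4 - 2*M - 2*s)
(T(-10, Y(j(2, 2))) + 23)**2 = ((-4 - 2*(-10) - 8*0**2) + 23)**2 = ((-4 + 20 - 8*0) + 23)**2 = ((-4 + 20 - 2*0) + 23)**2 = ((-4 + 20 + 0) + 23)**2 = (16 + 23)**2 = 39**2 = 1521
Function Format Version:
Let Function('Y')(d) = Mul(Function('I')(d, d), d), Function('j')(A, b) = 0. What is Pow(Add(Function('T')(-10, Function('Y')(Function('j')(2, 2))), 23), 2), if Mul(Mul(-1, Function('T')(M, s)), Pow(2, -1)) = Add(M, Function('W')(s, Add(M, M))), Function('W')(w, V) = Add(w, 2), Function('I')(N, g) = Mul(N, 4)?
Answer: 1521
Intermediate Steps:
Function('I')(N, g) = Mul(4, N)
Function('W')(w, V) = Add(2, w)
Function('Y')(d) = Mul(4, Pow(d, 2)) (Function('Y')(d) = Mul(Mul(4, d), d) = Mul(4, Pow(d, 2)))
Function('T')(M, s) = Add(-4, Mul(-2, M), Mul(-2, s)) (Function('T')(M, s) = Mul(-2, Add(M, Add(2, s))) = Mul(-2, Add(2, M, s)) = Add(-4, Mul(-2, M), Mul(-2, s)))
Pow(Add(Function('T')(-10, Function('Y')(Function('j')(2, 2))), 23), 2) = Pow(Add(Add(-4, Mul(-2, -10), Mul(-2, Mul(4, Pow(0, 2)))), 23), 2) = Pow(Add(Add(-4, 20, Mul(-2, Mul(4, 0))), 23), 2) = Pow(Add(Add(-4, 20, Mul(-2, 0)), 23), 2) = Pow(Add(Add(-4, 20, 0), 23), 2) = Pow(Add(16, 23), 2) = Pow(39, 2) = 1521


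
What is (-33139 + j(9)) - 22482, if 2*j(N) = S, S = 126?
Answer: -55558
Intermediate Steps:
j(N) = 63 (j(N) = (½)*126 = 63)
(-33139 + j(9)) - 22482 = (-33139 + 63) - 22482 = -33076 - 22482 = -55558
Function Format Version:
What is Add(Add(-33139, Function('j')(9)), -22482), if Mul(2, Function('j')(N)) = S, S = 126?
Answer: -55558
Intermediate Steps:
Function('j')(N) = 63 (Function('j')(N) = Mul(Rational(1, 2), 126) = 63)
Add(Add(-33139, Function('j')(9)), -22482) = Add(Add(-33139, 63), -22482) = Add(-33076, -22482) = -55558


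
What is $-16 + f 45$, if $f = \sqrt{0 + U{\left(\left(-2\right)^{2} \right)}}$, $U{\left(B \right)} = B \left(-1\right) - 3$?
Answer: $-16 + 45 i \sqrt{7} \approx -16.0 + 119.06 i$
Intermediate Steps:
$U{\left(B \right)} = -3 - B$ ($U{\left(B \right)} = - B - 3 = -3 - B$)
$f = i \sqrt{7}$ ($f = \sqrt{0 - 7} = \sqrt{-7} = i \sqrt{7} \approx 2.6458 i$)
$-16 + f 45 = -16 + i \sqrt{7} \cdot 45 = -16 + 45 i \sqrt{7}$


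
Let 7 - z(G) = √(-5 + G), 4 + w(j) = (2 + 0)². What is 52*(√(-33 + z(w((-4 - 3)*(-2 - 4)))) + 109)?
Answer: 5668 + 52*√(-26 - I*√5) ≈ 5679.4 - 265.39*I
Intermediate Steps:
w(j) = 0 (w(j) = -4 + (2 + 0)² = -4 + 2² = -4 + 4 = 0)
z(G) = 7 - √(-5 + G)
52*(√(-33 + z(w((-4 - 3)*(-2 - 4)))) + 109) = 52*(√(-33 + (7 - √(-5 + 0))) + 109) = 52*(√(-33 + (7 - √(-5))) + 109) = 52*(√(-33 + (7 - I*√5)) + 109) = 52*(√(-26 - I*√5) + 109) = 52*(109 + √(-26 - I*√5)) = 5668 + 52*√(-26 - I*√5)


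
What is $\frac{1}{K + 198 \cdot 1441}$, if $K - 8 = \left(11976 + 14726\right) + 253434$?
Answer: $\frac{1}{565462} \approx 1.7685 \cdot 10^{-6}$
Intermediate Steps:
$K = 280144$ ($K = 8 + \left(\left(11976 + 14726\right) + 253434\right) = 8 + \left(26702 + 253434\right) = 8 + 280136 = 280144$)
$\frac{1}{K + 198 \cdot 1441} = \frac{1}{280144 + 198 \cdot 1441} = \frac{1}{280144 + 285318} = \frac{1}{565462}$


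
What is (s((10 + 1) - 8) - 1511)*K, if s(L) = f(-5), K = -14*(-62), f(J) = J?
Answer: -1315888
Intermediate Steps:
K = 868
s(L) = -5
(s((10 + 1) - 8) - 1511)*K = (-5 - 1511)*868 = -1516*868 = -1315888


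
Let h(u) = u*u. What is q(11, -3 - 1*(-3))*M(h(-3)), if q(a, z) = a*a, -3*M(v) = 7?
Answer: -847/3 ≈ -282.33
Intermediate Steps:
h(u) = u²
M(v) = -7/3 (M(v) = -⅓*7 = -7/3)
q(a, z) = a²
q(11, -3 - 1*(-3))*M(h(-3)) = 11²*(-7/3) = 121*(-7/3) = -847/3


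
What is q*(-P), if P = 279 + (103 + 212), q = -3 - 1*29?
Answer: 19008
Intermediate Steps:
q = -32 (q = -3 - 29 = -32)
P = 594 (P = 279 + 315 = 594)
q*(-P) = -(-32)*594 = -32*(-594) = 19008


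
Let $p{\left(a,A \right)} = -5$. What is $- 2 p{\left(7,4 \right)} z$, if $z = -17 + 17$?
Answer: $0$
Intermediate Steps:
$z = 0$
$- 2 p{\left(7,4 \right)} z = \left(-2\right) \left(-5\right) 0 = 10 \cdot 0 = 0$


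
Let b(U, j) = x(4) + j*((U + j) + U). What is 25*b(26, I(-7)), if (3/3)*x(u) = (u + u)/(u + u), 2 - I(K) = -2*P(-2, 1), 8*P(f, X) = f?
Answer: 8125/4 ≈ 2031.3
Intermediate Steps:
P(f, X) = f/8
I(K) = 3/2 (I(K) = 2 - (-2)*(⅛)*(-2) = 2 - (-2)*(-1)/4 = 2 - 1*½ = 2 - ½ = 3/2)
x(u) = 1 (x(u) = (u + u)/(u + u) = (2*u)/((2*u)) = (2*u)*(1/(2*u)) = 1)
b(U, j) = 1 + j*(j + 2*U) (b(U, j) = 1 + j*((U + j) + U) = 1 + j*(j + 2*U))
25*b(26, I(-7)) = 25*(1 + (3/2)² + 2*26*(3/2)) = 25*(1 + 9/4 + 78) = 25*(325/4) = 8125/4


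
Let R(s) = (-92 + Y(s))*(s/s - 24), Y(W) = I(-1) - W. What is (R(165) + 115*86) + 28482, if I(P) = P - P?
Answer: 44283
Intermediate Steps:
I(P) = 0
Y(W) = -W (Y(W) = 0 - W = -W)
R(s) = 2116 + 23*s (R(s) = (-92 - s)*(s/s - 24) = (-92 - s)*(1 - 24) = (-92 - s)*(-23) = 2116 + 23*s)
(R(165) + 115*86) + 28482 = ((2116 + 23*165) + 115*86) + 28482 = ((2116 + 3795) + 9890) + 28482 = (5911 + 9890) + 28482 = 15801 + 28482 = 44283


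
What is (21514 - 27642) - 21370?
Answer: -27498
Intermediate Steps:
(21514 - 27642) - 21370 = -6128 - 21370 = -27498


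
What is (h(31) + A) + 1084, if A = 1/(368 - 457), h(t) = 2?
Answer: 96653/89 ≈ 1086.0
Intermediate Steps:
A = -1/89 (A = 1/(-89) = -1/89 ≈ -0.011236)
(h(31) + A) + 1084 = (2 - 1/89) + 1084 = 177/89 + 1084 = 96653/89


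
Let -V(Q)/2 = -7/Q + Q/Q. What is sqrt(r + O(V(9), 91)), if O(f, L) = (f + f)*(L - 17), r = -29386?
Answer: I*sqrt(265066)/3 ≈ 171.62*I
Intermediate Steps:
V(Q) = -2 + 14/Q (V(Q) = -2*(-7/Q + Q/Q) = -2*(-7/Q + 1) = -2*(1 - 7/Q) = -2 + 14/Q)
O(f, L) = 2*f*(-17 + L) (O(f, L) = (2*f)*(-17 + L) = 2*f*(-17 + L))
sqrt(r + O(V(9), 91)) = sqrt(-29386 + 2*(-2 + 14/9)*(-17 + 91)) = sqrt(-29386 + 2*(-2 + 14*(1/9))*74) = sqrt(-29386 + 2*(-2 + 14/9)*74) = sqrt(-29386 + 2*(-4/9)*74) = sqrt(-29386 - 592/9) = sqrt(-265066/9) = I*sqrt(265066)/3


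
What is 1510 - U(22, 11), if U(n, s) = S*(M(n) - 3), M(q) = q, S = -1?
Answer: 1529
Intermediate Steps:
U(n, s) = 3 - n (U(n, s) = -(n - 3) = -(-3 + n) = 3 - n)
1510 - U(22, 11) = 1510 - (3 - 1*22) = 1510 - (3 - 22) = 1510 - 1*(-19) = 1510 + 19 = 1529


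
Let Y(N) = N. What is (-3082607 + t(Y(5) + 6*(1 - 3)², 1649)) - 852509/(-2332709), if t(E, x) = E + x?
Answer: -7186909954152/2332709 ≈ -3.0809e+6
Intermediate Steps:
(-3082607 + t(Y(5) + 6*(1 - 3)², 1649)) - 852509/(-2332709) = (-3082607 + ((5 + 6*(1 - 3)²) + 1649)) - 852509/(-2332709) = (-3082607 + ((5 + 6*(-2)²) + 1649)) - 852509*(-1/2332709) = (-3082607 + ((5 + 6*4) + 1649)) + 852509/2332709 = (-3082607 + ((5 + 24) + 1649)) + 852509/2332709 = (-3082607 + (29 + 1649)) + 852509/2332709 = (-3082607 + 1678) + 852509/2332709 = -3080929 + 852509/2332709 = -7186909954152/2332709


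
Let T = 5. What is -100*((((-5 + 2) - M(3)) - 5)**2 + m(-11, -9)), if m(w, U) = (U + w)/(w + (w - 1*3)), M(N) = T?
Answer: -16980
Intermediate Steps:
M(N) = 5
m(w, U) = (U + w)/(-3 + 2*w) (m(w, U) = (U + w)/(w + (w - 3)) = (U + w)/(w + (-3 + w)) = (U + w)/(-3 + 2*w))
-100*((((-5 + 2) - M(3)) - 5)**2 + m(-11, -9)) = -100*((((-5 + 2) - 1*5) - 5)**2 + (-9 - 11)/(-3 + 2*(-11))) = -100*(((-3 - 5) - 5)**2 - 20/(-3 - 22)) = -100*((-8 - 5)**2 - 20/(-25)) = -100*((-13)**2 - 1/25*(-20)) = -100*(169 + 4/5) = -100*849/5 = -16980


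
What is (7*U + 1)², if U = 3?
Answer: 484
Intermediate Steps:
(7*U + 1)² = (7*3 + 1)² = (21 + 1)² = 22² = 484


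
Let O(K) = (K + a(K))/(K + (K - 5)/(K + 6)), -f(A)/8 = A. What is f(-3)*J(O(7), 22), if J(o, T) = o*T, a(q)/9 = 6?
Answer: 139568/31 ≈ 4502.2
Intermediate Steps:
f(A) = -8*A
a(q) = 54 (a(q) = 9*6 = 54)
O(K) = (54 + K)/(K + (-5 + K)/(6 + K)) (O(K) = (K + 54)/(K + (K - 5)/(K + 6)) = (54 + K)/(K + (-5 + K)/(6 + K)))
J(o, T) = T*o
f(-3)*J(O(7), 22) = (-8*(-3))*(22*((324 + 7**2 + 60*7)/(-5 + 7**2 + 7*7))) = 24*(22*((324 + 49 + 420)/(-5 + 49 + 49))) = 24*(22*(793/93)) = 24*(17446/93) = 139568/31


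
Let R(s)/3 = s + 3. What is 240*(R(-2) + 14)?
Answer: 4080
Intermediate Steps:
R(s) = 9 + 3*s (R(s) = 3*(s + 3) = 3*(3 + s) = 9 + 3*s)
240*(R(-2) + 14) = 240*((9 + 3*(-2)) + 14) = 240*((9 - 6) + 14) = 240*(3 + 14) = 240*17 = 4080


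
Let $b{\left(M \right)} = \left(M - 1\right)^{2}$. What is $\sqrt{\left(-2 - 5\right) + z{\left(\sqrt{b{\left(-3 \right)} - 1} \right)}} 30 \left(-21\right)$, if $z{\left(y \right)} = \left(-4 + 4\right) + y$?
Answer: $- 630 i \sqrt{7 - \sqrt{15}} \approx - 1114.1 i$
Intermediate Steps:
$b{\left(M \right)} = \left(-1 + M\right)^{2}$
$z{\left(y \right)} = y$ ($z{\left(y \right)} = 0 + y = y$)
$\sqrt{\left(-2 - 5\right) + z{\left(\sqrt{b{\left(-3 \right)} - 1} \right)}} 30 \left(-21\right) = \sqrt{\left(-2 - 5\right) + \sqrt{\left(-1 - 3\right)^{2} - 1}} \cdot 30 \left(-21\right) = \sqrt{-7 + \sqrt{\left(-4\right)^{2} - 1}} \cdot 30 \left(-21\right) = \sqrt{-7 + \sqrt{16 - 1}} \cdot 30 \left(-21\right) = \sqrt{-7 + \sqrt{15}} \cdot 30 \left(-21\right) = 30 \sqrt{-7 + \sqrt{15}} \left(-21\right) = - 630 \sqrt{-7 + \sqrt{15}}$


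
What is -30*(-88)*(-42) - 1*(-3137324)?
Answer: 3026444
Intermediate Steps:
-30*(-88)*(-42) - 1*(-3137324) = 2640*(-42) + 3137324 = -110880 + 3137324 = 3026444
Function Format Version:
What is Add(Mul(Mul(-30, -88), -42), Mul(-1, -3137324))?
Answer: 3026444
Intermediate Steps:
Add(Mul(Mul(-30, -88), -42), Mul(-1, -3137324)) = Add(Mul(2640, -42), 3137324) = Add(-110880, 3137324) = 3026444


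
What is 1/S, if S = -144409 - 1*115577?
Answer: -1/259986 ≈ -3.8464e-6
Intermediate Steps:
S = -259986 (S = -144409 - 115577 = -259986)
1/S = 1/(-259986) = -1/259986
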